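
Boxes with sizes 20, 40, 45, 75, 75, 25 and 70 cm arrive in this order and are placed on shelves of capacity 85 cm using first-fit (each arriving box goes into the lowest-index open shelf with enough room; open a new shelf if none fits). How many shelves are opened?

  20 → shelf 1 (new)  [load 20/85]
  40 → shelf 1  [load 60/85]
  45 → shelf 2 (new)  [load 45/85]
  75 → shelf 3 (new)  [load 75/85]
  75 → shelf 4 (new)  [load 75/85]
  25 → shelf 1  [load 85/85]
  70 → shelf 5 (new)  [load 70/85]
5 shelves opened.

5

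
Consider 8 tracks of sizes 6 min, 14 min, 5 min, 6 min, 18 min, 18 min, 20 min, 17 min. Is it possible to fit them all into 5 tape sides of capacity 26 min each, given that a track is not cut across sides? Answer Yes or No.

A valid assignment using 5 tape sides:
  side 1: 20 + 6 = 26
  side 2: 18 + 6 = 24
  side 3: 18 + 5 = 23
  side 4: 17 = 17
  side 5: 14 = 14
Every load is within 26 min, so 5 tape sides suffice.

Yes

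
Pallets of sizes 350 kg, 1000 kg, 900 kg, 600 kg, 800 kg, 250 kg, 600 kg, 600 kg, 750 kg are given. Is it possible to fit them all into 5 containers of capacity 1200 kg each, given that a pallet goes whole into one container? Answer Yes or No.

Total = 5850 kg; ⌈5850/1200⌉ = 5.
The bound of 5 does not rule out 5, but exhaustive search shows no assignment into 5 containers of capacity 1200 kg exists — the minimum is 6.

No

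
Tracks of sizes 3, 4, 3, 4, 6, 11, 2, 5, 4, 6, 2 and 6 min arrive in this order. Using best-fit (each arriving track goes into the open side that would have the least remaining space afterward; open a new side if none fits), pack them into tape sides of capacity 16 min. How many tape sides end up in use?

  3 → side 1 (new)  [load 3/16]
  4 → side 1  [load 7/16]
  3 → side 1  [load 10/16]
  4 → side 1  [load 14/16]
  6 → side 2 (new)  [load 6/16]
  11 → side 3 (new)  [load 11/16]
  2 → side 1  [load 16/16]
  5 → side 3  [load 16/16]
  4 → side 2  [load 10/16]
  6 → side 2  [load 16/16]
  2 → side 4 (new)  [load 2/16]
  6 → side 4  [load 8/16]
4 tape sides opened.

4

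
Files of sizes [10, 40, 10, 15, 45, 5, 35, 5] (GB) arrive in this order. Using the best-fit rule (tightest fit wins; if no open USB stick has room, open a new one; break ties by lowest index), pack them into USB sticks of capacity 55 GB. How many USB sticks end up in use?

4

  10 → USB stick 1 (new)  [load 10/55]
  40 → USB stick 1  [load 50/55]
  10 → USB stick 2 (new)  [load 10/55]
  15 → USB stick 2  [load 25/55]
  45 → USB stick 3 (new)  [load 45/55]
  5 → USB stick 1  [load 55/55]
  35 → USB stick 4 (new)  [load 35/55]
  5 → USB stick 3  [load 50/55]
4 USB sticks opened.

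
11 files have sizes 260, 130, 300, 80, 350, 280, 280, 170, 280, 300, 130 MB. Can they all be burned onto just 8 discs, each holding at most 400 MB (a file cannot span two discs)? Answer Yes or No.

Yes

A valid assignment using 8 discs:
  disc 1: 350 = 350
  disc 2: 300 + 80 = 380
  disc 3: 300 = 300
  disc 4: 280 = 280
  disc 5: 280 = 280
  disc 6: 280 = 280
  disc 7: 260 + 130 = 390
  disc 8: 170 + 130 = 300
Every load is within 400 MB, so 8 discs suffice.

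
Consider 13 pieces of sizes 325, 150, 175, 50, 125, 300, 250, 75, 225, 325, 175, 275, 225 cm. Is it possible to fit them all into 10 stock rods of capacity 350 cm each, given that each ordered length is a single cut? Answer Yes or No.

Yes

A valid assignment using 9 stock rods:
  stock rod 1: 325 = 325
  stock rod 2: 325 = 325
  stock rod 3: 300 + 50 = 350
  stock rod 4: 275 + 75 = 350
  stock rod 5: 250 = 250
  stock rod 6: 225 + 125 = 350
  stock rod 7: 225 = 225
  stock rod 8: 175 + 175 = 350
  stock rod 9: 150 = 150
That uses only 9 ≤ 10, so 10 stock rods are enough.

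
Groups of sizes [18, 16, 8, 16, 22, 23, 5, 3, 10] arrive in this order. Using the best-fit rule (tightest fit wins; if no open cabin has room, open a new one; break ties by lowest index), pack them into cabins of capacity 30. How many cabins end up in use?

5

  18 → cabin 1 (new)  [load 18/30]
  16 → cabin 2 (new)  [load 16/30]
  8 → cabin 1  [load 26/30]
  16 → cabin 3 (new)  [load 16/30]
  22 → cabin 4 (new)  [load 22/30]
  23 → cabin 5 (new)  [load 23/30]
  5 → cabin 5  [load 28/30]
  3 → cabin 1  [load 29/30]
  10 → cabin 2  [load 26/30]
5 cabins opened.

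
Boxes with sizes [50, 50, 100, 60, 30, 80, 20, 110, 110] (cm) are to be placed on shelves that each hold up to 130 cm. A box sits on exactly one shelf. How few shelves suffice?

Total = 110 + 110 + 100 + 80 + 60 + 50 + 50 + 30 + 20 = 610 cm.
Lower bound: ⌈610/130⌉ = 5 shelves.
A packing using 5 shelves:
  shelf 1: 110 + 20 = 130
  shelf 2: 110 = 110
  shelf 3: 100 + 30 = 130
  shelf 4: 80 + 50 = 130
  shelf 5: 60 + 50 = 110
This matches the lower bound, so 5 is optimal.

5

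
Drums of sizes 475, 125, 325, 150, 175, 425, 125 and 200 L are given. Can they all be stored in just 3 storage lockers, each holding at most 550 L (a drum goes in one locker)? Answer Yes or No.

No

Total = 2000 L; ⌈2000/550⌉ = 4.
At least 4 storage lockers are required, but only 3 are allowed.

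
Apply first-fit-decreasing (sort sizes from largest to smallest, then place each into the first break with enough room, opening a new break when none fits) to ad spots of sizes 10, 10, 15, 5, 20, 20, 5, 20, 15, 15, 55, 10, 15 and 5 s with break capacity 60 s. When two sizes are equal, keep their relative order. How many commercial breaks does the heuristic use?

Sorted descending: 55, 20, 20, 20, 15, 15, 15, 15, 10, 10, 10, 5, 5, 5.
  55 → break 1 (new)  [load 55/60]
  20 → break 2 (new)  [load 20/60]
  20 → break 2  [load 40/60]
  20 → break 2  [load 60/60]
  15 → break 3 (new)  [load 15/60]
  15 → break 3  [load 30/60]
  15 → break 3  [load 45/60]
  15 → break 3  [load 60/60]
  10 → break 4 (new)  [load 10/60]
  10 → break 4  [load 20/60]
  10 → break 4  [load 30/60]
  5 → break 1  [load 60/60]
  5 → break 4  [load 35/60]
  5 → break 4  [load 40/60]
4 commercial breaks opened.

4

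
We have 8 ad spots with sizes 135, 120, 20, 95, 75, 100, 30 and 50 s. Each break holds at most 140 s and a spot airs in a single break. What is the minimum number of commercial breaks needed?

Total = 135 + 120 + 100 + 95 + 75 + 50 + 30 + 20 = 625 s.
Lower bound: ⌈625/140⌉ = 5 commercial breaks.
A packing using 5 commercial breaks:
  break 1: 135 = 135
  break 2: 120 + 20 = 140
  break 3: 100 + 30 = 130
  break 4: 95 = 95
  break 5: 75 + 50 = 125
This matches the lower bound, so 5 is optimal.

5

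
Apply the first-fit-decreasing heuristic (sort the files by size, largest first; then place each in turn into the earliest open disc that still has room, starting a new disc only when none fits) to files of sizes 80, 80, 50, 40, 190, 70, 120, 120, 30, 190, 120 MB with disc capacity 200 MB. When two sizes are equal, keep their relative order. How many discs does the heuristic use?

Sorted descending: 190, 190, 120, 120, 120, 80, 80, 70, 50, 40, 30.
  190 → disc 1 (new)  [load 190/200]
  190 → disc 2 (new)  [load 190/200]
  120 → disc 3 (new)  [load 120/200]
  120 → disc 4 (new)  [load 120/200]
  120 → disc 5 (new)  [load 120/200]
  80 → disc 3  [load 200/200]
  80 → disc 4  [load 200/200]
  70 → disc 5  [load 190/200]
  50 → disc 6 (new)  [load 50/200]
  40 → disc 6  [load 90/200]
  30 → disc 6  [load 120/200]
6 discs opened.

6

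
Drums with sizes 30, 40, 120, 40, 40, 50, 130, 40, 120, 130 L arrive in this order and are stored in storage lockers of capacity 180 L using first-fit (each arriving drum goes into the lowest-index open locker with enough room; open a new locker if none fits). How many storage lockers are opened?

5

  30 → locker 1 (new)  [load 30/180]
  40 → locker 1  [load 70/180]
  120 → locker 2 (new)  [load 120/180]
  40 → locker 1  [load 110/180]
  40 → locker 1  [load 150/180]
  50 → locker 2  [load 170/180]
  130 → locker 3 (new)  [load 130/180]
  40 → locker 3  [load 170/180]
  120 → locker 4 (new)  [load 120/180]
  130 → locker 5 (new)  [load 130/180]
5 storage lockers opened.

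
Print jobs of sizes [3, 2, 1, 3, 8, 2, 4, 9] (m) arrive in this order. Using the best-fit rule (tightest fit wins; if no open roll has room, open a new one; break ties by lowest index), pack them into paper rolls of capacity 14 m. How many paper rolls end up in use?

3

  3 → roll 1 (new)  [load 3/14]
  2 → roll 1  [load 5/14]
  1 → roll 1  [load 6/14]
  3 → roll 1  [load 9/14]
  8 → roll 2 (new)  [load 8/14]
  2 → roll 1  [load 11/14]
  4 → roll 2  [load 12/14]
  9 → roll 3 (new)  [load 9/14]
3 paper rolls opened.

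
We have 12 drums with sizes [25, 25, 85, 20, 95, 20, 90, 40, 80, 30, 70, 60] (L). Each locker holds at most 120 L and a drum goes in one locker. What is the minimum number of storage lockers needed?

6

Total = 95 + 90 + 85 + 80 + 70 + 60 + 40 + 30 + 25 + 25 + 20 + 20 = 640 L.
Lower bound: ⌈640/120⌉ = 6 storage lockers.
A packing using 6 storage lockers:
  locker 1: 95 + 25 = 120
  locker 2: 90 + 30 = 120
  locker 3: 85 + 25 = 110
  locker 4: 80 + 40 = 120
  locker 5: 70 + 20 + 20 = 110
  locker 6: 60 = 60
This matches the lower bound, so 6 is optimal.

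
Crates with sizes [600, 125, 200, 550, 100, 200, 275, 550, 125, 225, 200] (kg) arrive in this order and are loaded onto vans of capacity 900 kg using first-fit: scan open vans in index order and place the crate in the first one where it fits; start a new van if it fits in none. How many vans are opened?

  600 → van 1 (new)  [load 600/900]
  125 → van 1  [load 725/900]
  200 → van 2 (new)  [load 200/900]
  550 → van 2  [load 750/900]
  100 → van 1  [load 825/900]
  200 → van 3 (new)  [load 200/900]
  275 → van 3  [load 475/900]
  550 → van 4 (new)  [load 550/900]
  125 → van 2  [load 875/900]
  225 → van 3  [load 700/900]
  200 → van 3  [load 900/900]
4 vans opened.

4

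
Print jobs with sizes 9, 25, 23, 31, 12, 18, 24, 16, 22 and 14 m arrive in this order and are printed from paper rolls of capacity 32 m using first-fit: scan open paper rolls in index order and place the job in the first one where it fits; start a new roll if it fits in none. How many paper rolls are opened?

7

  9 → roll 1 (new)  [load 9/32]
  25 → roll 2 (new)  [load 25/32]
  23 → roll 1  [load 32/32]
  31 → roll 3 (new)  [load 31/32]
  12 → roll 4 (new)  [load 12/32]
  18 → roll 4  [load 30/32]
  24 → roll 5 (new)  [load 24/32]
  16 → roll 6 (new)  [load 16/32]
  22 → roll 7 (new)  [load 22/32]
  14 → roll 6  [load 30/32]
7 paper rolls opened.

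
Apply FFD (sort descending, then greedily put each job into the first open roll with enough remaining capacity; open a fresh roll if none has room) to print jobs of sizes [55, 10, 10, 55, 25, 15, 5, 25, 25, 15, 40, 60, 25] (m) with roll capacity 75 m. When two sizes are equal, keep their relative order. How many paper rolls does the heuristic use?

5

Sorted descending: 60, 55, 55, 40, 25, 25, 25, 25, 15, 15, 10, 10, 5.
  60 → roll 1 (new)  [load 60/75]
  55 → roll 2 (new)  [load 55/75]
  55 → roll 3 (new)  [load 55/75]
  40 → roll 4 (new)  [load 40/75]
  25 → roll 4  [load 65/75]
  25 → roll 5 (new)  [load 25/75]
  25 → roll 5  [load 50/75]
  25 → roll 5  [load 75/75]
  15 → roll 1  [load 75/75]
  15 → roll 2  [load 70/75]
  10 → roll 3  [load 65/75]
  10 → roll 3  [load 75/75]
  5 → roll 2  [load 75/75]
5 paper rolls opened.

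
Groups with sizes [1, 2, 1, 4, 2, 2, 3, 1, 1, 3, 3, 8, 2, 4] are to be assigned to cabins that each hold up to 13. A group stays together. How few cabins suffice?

Total = 8 + 4 + 4 + 3 + 3 + 3 + 2 + 2 + 2 + 2 + 1 + 1 + 1 + 1 = 37.
Lower bound: ⌈37/13⌉ = 3 cabins.
A packing using 3 cabins:
  cabin 1: 8 + 4 + 1 = 13
  cabin 2: 4 + 3 + 3 + 3 = 13
  cabin 3: 2 + 2 + 2 + 2 + 1 + 1 + 1 = 11
This matches the lower bound, so 3 is optimal.

3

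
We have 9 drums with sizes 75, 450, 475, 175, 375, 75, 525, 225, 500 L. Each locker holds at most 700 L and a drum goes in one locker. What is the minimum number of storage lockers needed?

Total = 525 + 500 + 475 + 450 + 375 + 225 + 175 + 75 + 75 = 2875 L.
Lower bound: ⌈2875/700⌉ = 5 storage lockers.
A packing using 5 storage lockers:
  locker 1: 525 + 175 = 700
  locker 2: 500 + 75 + 75 = 650
  locker 3: 475 + 225 = 700
  locker 4: 450 = 450
  locker 5: 375 = 375
This matches the lower bound, so 5 is optimal.

5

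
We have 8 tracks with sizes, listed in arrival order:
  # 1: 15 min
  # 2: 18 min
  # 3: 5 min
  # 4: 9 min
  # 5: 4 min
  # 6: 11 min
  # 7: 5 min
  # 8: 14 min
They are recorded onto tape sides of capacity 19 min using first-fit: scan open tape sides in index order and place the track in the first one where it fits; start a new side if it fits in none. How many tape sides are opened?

5

  15 → side 1 (new)  [load 15/19]
  18 → side 2 (new)  [load 18/19]
  5 → side 3 (new)  [load 5/19]
  9 → side 3  [load 14/19]
  4 → side 1  [load 19/19]
  11 → side 4 (new)  [load 11/19]
  5 → side 3  [load 19/19]
  14 → side 5 (new)  [load 14/19]
5 tape sides opened.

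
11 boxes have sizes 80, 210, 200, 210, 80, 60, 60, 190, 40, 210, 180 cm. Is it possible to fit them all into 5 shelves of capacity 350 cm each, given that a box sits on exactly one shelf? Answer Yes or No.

No

Total = 1520 cm; ⌈1520/350⌉ = 5.
6 boxes each exceed half the capacity and cannot share a shelf, forcing at least 6 shelves.
At least 6 shelves are required, but only 5 are allowed.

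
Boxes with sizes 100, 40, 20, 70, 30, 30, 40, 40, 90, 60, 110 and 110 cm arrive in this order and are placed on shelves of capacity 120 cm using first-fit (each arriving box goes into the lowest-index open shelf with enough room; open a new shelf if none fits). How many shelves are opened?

  100 → shelf 1 (new)  [load 100/120]
  40 → shelf 2 (new)  [load 40/120]
  20 → shelf 1  [load 120/120]
  70 → shelf 2  [load 110/120]
  30 → shelf 3 (new)  [load 30/120]
  30 → shelf 3  [load 60/120]
  40 → shelf 3  [load 100/120]
  40 → shelf 4 (new)  [load 40/120]
  90 → shelf 5 (new)  [load 90/120]
  60 → shelf 4  [load 100/120]
  110 → shelf 6 (new)  [load 110/120]
  110 → shelf 7 (new)  [load 110/120]
7 shelves opened.

7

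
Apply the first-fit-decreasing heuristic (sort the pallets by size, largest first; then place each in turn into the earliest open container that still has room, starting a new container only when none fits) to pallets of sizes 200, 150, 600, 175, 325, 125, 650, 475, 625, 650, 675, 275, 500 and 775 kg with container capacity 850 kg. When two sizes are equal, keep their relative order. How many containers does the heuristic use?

8

Sorted descending: 775, 675, 650, 650, 625, 600, 500, 475, 325, 275, 200, 175, 150, 125.
  775 → container 1 (new)  [load 775/850]
  675 → container 2 (new)  [load 675/850]
  650 → container 3 (new)  [load 650/850]
  650 → container 4 (new)  [load 650/850]
  625 → container 5 (new)  [load 625/850]
  600 → container 6 (new)  [load 600/850]
  500 → container 7 (new)  [load 500/850]
  475 → container 8 (new)  [load 475/850]
  325 → container 7  [load 825/850]
  275 → container 8  [load 750/850]
  200 → container 3  [load 850/850]
  175 → container 2  [load 850/850]
  150 → container 4  [load 800/850]
  125 → container 5  [load 750/850]
8 containers opened.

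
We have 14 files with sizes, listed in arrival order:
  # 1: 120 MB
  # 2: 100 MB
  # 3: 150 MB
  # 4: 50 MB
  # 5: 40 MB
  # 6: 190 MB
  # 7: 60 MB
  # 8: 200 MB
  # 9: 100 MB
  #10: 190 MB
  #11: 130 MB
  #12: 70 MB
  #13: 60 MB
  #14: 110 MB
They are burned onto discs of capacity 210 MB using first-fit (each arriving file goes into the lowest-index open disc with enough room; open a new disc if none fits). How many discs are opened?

  120 → disc 1 (new)  [load 120/210]
  100 → disc 2 (new)  [load 100/210]
  150 → disc 3 (new)  [load 150/210]
  50 → disc 1  [load 170/210]
  40 → disc 1  [load 210/210]
  190 → disc 4 (new)  [load 190/210]
  60 → disc 2  [load 160/210]
  200 → disc 5 (new)  [load 200/210]
  100 → disc 6 (new)  [load 100/210]
  190 → disc 7 (new)  [load 190/210]
  130 → disc 8 (new)  [load 130/210]
  70 → disc 6  [load 170/210]
  60 → disc 3  [load 210/210]
  110 → disc 9 (new)  [load 110/210]
9 discs opened.

9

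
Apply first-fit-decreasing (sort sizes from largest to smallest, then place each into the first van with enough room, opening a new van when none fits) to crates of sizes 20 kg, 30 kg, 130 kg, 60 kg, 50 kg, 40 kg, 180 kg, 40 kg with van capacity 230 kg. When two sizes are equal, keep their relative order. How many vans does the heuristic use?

Sorted descending: 180, 130, 60, 50, 40, 40, 30, 20.
  180 → van 1 (new)  [load 180/230]
  130 → van 2 (new)  [load 130/230]
  60 → van 2  [load 190/230]
  50 → van 1  [load 230/230]
  40 → van 2  [load 230/230]
  40 → van 3 (new)  [load 40/230]
  30 → van 3  [load 70/230]
  20 → van 3  [load 90/230]
3 vans opened.

3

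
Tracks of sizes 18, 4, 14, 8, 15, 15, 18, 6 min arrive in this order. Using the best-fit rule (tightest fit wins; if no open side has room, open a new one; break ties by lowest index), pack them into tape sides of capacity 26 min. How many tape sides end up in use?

5

  18 → side 1 (new)  [load 18/26]
  4 → side 1  [load 22/26]
  14 → side 2 (new)  [load 14/26]
  8 → side 2  [load 22/26]
  15 → side 3 (new)  [load 15/26]
  15 → side 4 (new)  [load 15/26]
  18 → side 5 (new)  [load 18/26]
  6 → side 5  [load 24/26]
5 tape sides opened.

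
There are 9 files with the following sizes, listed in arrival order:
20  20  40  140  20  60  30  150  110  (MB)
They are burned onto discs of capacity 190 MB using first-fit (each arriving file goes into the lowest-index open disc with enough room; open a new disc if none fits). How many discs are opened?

  20 → disc 1 (new)  [load 20/190]
  20 → disc 1  [load 40/190]
  40 → disc 1  [load 80/190]
  140 → disc 2 (new)  [load 140/190]
  20 → disc 1  [load 100/190]
  60 → disc 1  [load 160/190]
  30 → disc 1  [load 190/190]
  150 → disc 3 (new)  [load 150/190]
  110 → disc 4 (new)  [load 110/190]
4 discs opened.

4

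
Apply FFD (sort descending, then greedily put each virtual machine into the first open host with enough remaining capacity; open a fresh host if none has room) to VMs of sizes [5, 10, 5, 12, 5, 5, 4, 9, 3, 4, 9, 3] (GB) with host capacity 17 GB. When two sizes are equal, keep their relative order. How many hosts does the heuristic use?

Sorted descending: 12, 10, 9, 9, 5, 5, 5, 5, 4, 4, 3, 3.
  12 → host 1 (new)  [load 12/17]
  10 → host 2 (new)  [load 10/17]
  9 → host 3 (new)  [load 9/17]
  9 → host 4 (new)  [load 9/17]
  5 → host 1  [load 17/17]
  5 → host 2  [load 15/17]
  5 → host 3  [load 14/17]
  5 → host 4  [load 14/17]
  4 → host 5 (new)  [load 4/17]
  4 → host 5  [load 8/17]
  3 → host 3  [load 17/17]
  3 → host 4  [load 17/17]
5 hosts opened.

5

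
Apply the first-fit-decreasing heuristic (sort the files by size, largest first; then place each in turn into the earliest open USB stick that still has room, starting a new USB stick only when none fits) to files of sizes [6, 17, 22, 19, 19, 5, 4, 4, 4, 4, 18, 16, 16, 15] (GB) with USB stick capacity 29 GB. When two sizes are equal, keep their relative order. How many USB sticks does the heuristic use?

Sorted descending: 22, 19, 19, 18, 17, 16, 16, 15, 6, 5, 4, 4, 4, 4.
  22 → USB stick 1 (new)  [load 22/29]
  19 → USB stick 2 (new)  [load 19/29]
  19 → USB stick 3 (new)  [load 19/29]
  18 → USB stick 4 (new)  [load 18/29]
  17 → USB stick 5 (new)  [load 17/29]
  16 → USB stick 6 (new)  [load 16/29]
  16 → USB stick 7 (new)  [load 16/29]
  15 → USB stick 8 (new)  [load 15/29]
  6 → USB stick 1  [load 28/29]
  5 → USB stick 2  [load 24/29]
  4 → USB stick 2  [load 28/29]
  4 → USB stick 3  [load 23/29]
  4 → USB stick 3  [load 27/29]
  4 → USB stick 4  [load 22/29]
8 USB sticks opened.

8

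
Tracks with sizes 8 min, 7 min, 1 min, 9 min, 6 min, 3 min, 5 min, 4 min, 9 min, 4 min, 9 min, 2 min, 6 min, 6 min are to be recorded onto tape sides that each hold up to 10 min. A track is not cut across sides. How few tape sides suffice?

Total = 9 + 9 + 9 + 8 + 7 + 6 + 6 + 6 + 5 + 4 + 4 + 3 + 2 + 1 = 79 min.
Lower bound: ⌈79/10⌉ = 8 tape sides.
A packing using 9 tape sides:
  side 1: 9 + 1 = 10
  side 2: 9 = 9
  side 3: 9 = 9
  side 4: 8 + 2 = 10
  side 5: 7 + 3 = 10
  side 6: 6 + 4 = 10
  side 7: 6 + 4 = 10
  side 8: 6 = 6
  side 9: 5 = 5
No arrangement into 8 tape sides stays within capacity, so 9 is optimal.

9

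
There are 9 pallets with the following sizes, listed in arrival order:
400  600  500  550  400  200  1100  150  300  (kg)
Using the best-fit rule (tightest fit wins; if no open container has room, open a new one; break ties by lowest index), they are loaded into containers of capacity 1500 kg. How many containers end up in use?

  400 → container 1 (new)  [load 400/1500]
  600 → container 1  [load 1000/1500]
  500 → container 1  [load 1500/1500]
  550 → container 2 (new)  [load 550/1500]
  400 → container 2  [load 950/1500]
  200 → container 2  [load 1150/1500]
  1100 → container 3 (new)  [load 1100/1500]
  150 → container 2  [load 1300/1500]
  300 → container 3  [load 1400/1500]
3 containers opened.

3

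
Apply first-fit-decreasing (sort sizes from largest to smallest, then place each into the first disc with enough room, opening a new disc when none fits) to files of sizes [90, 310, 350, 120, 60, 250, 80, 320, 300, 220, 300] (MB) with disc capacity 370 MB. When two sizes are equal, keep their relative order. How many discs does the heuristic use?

Sorted descending: 350, 320, 310, 300, 300, 250, 220, 120, 90, 80, 60.
  350 → disc 1 (new)  [load 350/370]
  320 → disc 2 (new)  [load 320/370]
  310 → disc 3 (new)  [load 310/370]
  300 → disc 4 (new)  [load 300/370]
  300 → disc 5 (new)  [load 300/370]
  250 → disc 6 (new)  [load 250/370]
  220 → disc 7 (new)  [load 220/370]
  120 → disc 6  [load 370/370]
  90 → disc 7  [load 310/370]
  80 → disc 8 (new)  [load 80/370]
  60 → disc 3  [load 370/370]
8 discs opened.

8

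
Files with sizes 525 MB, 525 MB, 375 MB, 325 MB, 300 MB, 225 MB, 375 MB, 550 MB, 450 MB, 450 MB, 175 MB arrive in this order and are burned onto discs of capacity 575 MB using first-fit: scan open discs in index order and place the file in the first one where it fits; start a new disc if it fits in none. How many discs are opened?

  525 → disc 1 (new)  [load 525/575]
  525 → disc 2 (new)  [load 525/575]
  375 → disc 3 (new)  [load 375/575]
  325 → disc 4 (new)  [load 325/575]
  300 → disc 5 (new)  [load 300/575]
  225 → disc 4  [load 550/575]
  375 → disc 6 (new)  [load 375/575]
  550 → disc 7 (new)  [load 550/575]
  450 → disc 8 (new)  [load 450/575]
  450 → disc 9 (new)  [load 450/575]
  175 → disc 3  [load 550/575]
9 discs opened.

9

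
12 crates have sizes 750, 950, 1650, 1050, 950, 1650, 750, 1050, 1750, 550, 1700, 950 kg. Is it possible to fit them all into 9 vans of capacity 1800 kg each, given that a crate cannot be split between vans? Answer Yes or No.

Yes

A valid assignment using 9 vans:
  van 1: 1750 = 1750
  van 2: 1700 = 1700
  van 3: 1650 = 1650
  van 4: 1650 = 1650
  van 5: 1050 + 750 = 1800
  van 6: 1050 + 750 = 1800
  van 7: 950 + 550 = 1500
  van 8: 950 = 950
  van 9: 950 = 950
Every load is within 1800 kg, so 9 vans suffice.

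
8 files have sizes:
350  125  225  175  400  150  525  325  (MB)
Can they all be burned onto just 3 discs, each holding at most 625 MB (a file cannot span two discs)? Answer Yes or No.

No

Total = 2275 MB; ⌈2275/625⌉ = 4.
At least 4 discs are required, but only 3 are allowed.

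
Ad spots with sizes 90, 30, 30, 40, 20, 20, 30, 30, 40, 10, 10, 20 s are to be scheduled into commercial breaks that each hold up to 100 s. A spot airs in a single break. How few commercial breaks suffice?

Total = 90 + 40 + 40 + 30 + 30 + 30 + 30 + 20 + 20 + 20 + 10 + 10 = 370 s.
Lower bound: ⌈370/100⌉ = 4 commercial breaks.
A packing using 4 commercial breaks:
  break 1: 90 + 10 = 100
  break 2: 40 + 40 + 20 = 100
  break 3: 30 + 30 + 30 + 10 = 100
  break 4: 30 + 20 + 20 = 70
This matches the lower bound, so 4 is optimal.

4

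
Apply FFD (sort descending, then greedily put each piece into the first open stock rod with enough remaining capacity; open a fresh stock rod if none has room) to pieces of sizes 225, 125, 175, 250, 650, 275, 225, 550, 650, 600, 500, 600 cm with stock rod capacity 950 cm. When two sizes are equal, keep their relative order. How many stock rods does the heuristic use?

Sorted descending: 650, 650, 600, 600, 550, 500, 275, 250, 225, 225, 175, 125.
  650 → stock rod 1 (new)  [load 650/950]
  650 → stock rod 2 (new)  [load 650/950]
  600 → stock rod 3 (new)  [load 600/950]
  600 → stock rod 4 (new)  [load 600/950]
  550 → stock rod 5 (new)  [load 550/950]
  500 → stock rod 6 (new)  [load 500/950]
  275 → stock rod 1  [load 925/950]
  250 → stock rod 2  [load 900/950]
  225 → stock rod 3  [load 825/950]
  225 → stock rod 4  [load 825/950]
  175 → stock rod 5  [load 725/950]
  125 → stock rod 3  [load 950/950]
6 stock rods opened.

6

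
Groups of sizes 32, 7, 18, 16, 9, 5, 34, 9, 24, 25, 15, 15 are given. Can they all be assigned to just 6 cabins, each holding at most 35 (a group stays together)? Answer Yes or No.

Total = 209; ⌈209/35⌉ = 6.
The bound of 6 does not rule out 6, but exhaustive search shows no assignment into 6 cabins of capacity 35 exists — the minimum is 7.

No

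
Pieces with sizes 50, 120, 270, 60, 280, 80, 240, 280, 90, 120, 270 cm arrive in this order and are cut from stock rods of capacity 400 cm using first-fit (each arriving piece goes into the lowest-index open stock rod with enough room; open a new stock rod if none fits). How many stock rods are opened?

6

  50 → stock rod 1 (new)  [load 50/400]
  120 → stock rod 1  [load 170/400]
  270 → stock rod 2 (new)  [load 270/400]
  60 → stock rod 1  [load 230/400]
  280 → stock rod 3 (new)  [load 280/400]
  80 → stock rod 1  [load 310/400]
  240 → stock rod 4 (new)  [load 240/400]
  280 → stock rod 5 (new)  [load 280/400]
  90 → stock rod 1  [load 400/400]
  120 → stock rod 2  [load 390/400]
  270 → stock rod 6 (new)  [load 270/400]
6 stock rods opened.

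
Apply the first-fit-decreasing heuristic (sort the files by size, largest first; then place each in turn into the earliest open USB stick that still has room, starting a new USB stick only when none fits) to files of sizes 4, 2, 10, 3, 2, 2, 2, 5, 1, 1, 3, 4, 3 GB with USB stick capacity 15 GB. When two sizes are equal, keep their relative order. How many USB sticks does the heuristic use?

Sorted descending: 10, 5, 4, 4, 3, 3, 3, 2, 2, 2, 2, 1, 1.
  10 → USB stick 1 (new)  [load 10/15]
  5 → USB stick 1  [load 15/15]
  4 → USB stick 2 (new)  [load 4/15]
  4 → USB stick 2  [load 8/15]
  3 → USB stick 2  [load 11/15]
  3 → USB stick 2  [load 14/15]
  3 → USB stick 3 (new)  [load 3/15]
  2 → USB stick 3  [load 5/15]
  2 → USB stick 3  [load 7/15]
  2 → USB stick 3  [load 9/15]
  2 → USB stick 3  [load 11/15]
  1 → USB stick 2  [load 15/15]
  1 → USB stick 3  [load 12/15]
3 USB sticks opened.

3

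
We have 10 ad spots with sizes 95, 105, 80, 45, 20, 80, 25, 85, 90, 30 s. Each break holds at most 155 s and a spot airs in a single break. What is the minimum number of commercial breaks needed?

Total = 105 + 95 + 90 + 85 + 80 + 80 + 45 + 30 + 25 + 20 = 655 s.
Lower bound: ⌈655/155⌉ = 5 commercial breaks.
Also, 6 ad spots each exceed 155/2 s, and no two of those can share a break, so at least 6 commercial breaks are needed.
A packing using 6 commercial breaks:
  break 1: 105 + 45 = 150
  break 2: 95 + 30 + 25 = 150
  break 3: 90 + 20 = 110
  break 4: 85 = 85
  break 5: 80 = 80
  break 6: 80 = 80
This matches the lower bound, so 6 is optimal.

6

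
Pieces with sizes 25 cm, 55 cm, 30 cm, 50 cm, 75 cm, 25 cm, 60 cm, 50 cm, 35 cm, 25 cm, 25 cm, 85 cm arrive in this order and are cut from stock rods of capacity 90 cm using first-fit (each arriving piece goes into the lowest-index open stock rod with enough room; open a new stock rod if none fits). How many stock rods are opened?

7

  25 → stock rod 1 (new)  [load 25/90]
  55 → stock rod 1  [load 80/90]
  30 → stock rod 2 (new)  [load 30/90]
  50 → stock rod 2  [load 80/90]
  75 → stock rod 3 (new)  [load 75/90]
  25 → stock rod 4 (new)  [load 25/90]
  60 → stock rod 4  [load 85/90]
  50 → stock rod 5 (new)  [load 50/90]
  35 → stock rod 5  [load 85/90]
  25 → stock rod 6 (new)  [load 25/90]
  25 → stock rod 6  [load 50/90]
  85 → stock rod 7 (new)  [load 85/90]
7 stock rods opened.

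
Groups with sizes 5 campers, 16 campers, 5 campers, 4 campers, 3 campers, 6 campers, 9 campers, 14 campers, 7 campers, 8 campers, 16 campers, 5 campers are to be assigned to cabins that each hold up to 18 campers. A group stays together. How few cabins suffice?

6

Total = 16 + 16 + 14 + 9 + 8 + 7 + 6 + 5 + 5 + 5 + 4 + 3 = 98 campers.
Lower bound: ⌈98/18⌉ = 6 cabins.
A packing using 6 cabins:
  cabin 1: 16 = 16
  cabin 2: 16 = 16
  cabin 3: 14 + 4 = 18
  cabin 4: 9 + 8 = 17
  cabin 5: 7 + 6 + 5 = 18
  cabin 6: 5 + 5 + 3 = 13
This matches the lower bound, so 6 is optimal.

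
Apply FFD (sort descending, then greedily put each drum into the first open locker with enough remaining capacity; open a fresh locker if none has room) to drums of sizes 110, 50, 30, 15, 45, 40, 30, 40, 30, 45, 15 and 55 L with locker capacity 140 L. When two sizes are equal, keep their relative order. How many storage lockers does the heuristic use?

Sorted descending: 110, 55, 50, 45, 45, 40, 40, 30, 30, 30, 15, 15.
  110 → locker 1 (new)  [load 110/140]
  55 → locker 2 (new)  [load 55/140]
  50 → locker 2  [load 105/140]
  45 → locker 3 (new)  [load 45/140]
  45 → locker 3  [load 90/140]
  40 → locker 3  [load 130/140]
  40 → locker 4 (new)  [load 40/140]
  30 → locker 1  [load 140/140]
  30 → locker 2  [load 135/140]
  30 → locker 4  [load 70/140]
  15 → locker 4  [load 85/140]
  15 → locker 4  [load 100/140]
4 storage lockers opened.

4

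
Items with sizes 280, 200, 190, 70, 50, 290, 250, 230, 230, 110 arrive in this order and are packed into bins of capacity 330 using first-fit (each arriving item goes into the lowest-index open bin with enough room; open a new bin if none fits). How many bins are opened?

7

  280 → bin 1 (new)  [load 280/330]
  200 → bin 2 (new)  [load 200/330]
  190 → bin 3 (new)  [load 190/330]
  70 → bin 2  [load 270/330]
  50 → bin 1  [load 330/330]
  290 → bin 4 (new)  [load 290/330]
  250 → bin 5 (new)  [load 250/330]
  230 → bin 6 (new)  [load 230/330]
  230 → bin 7 (new)  [load 230/330]
  110 → bin 3  [load 300/330]
7 bins opened.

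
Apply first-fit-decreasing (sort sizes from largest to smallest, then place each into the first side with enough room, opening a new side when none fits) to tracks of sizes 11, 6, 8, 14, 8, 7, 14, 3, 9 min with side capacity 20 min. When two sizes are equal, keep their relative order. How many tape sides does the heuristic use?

Sorted descending: 14, 14, 11, 9, 8, 8, 7, 6, 3.
  14 → side 1 (new)  [load 14/20]
  14 → side 2 (new)  [load 14/20]
  11 → side 3 (new)  [load 11/20]
  9 → side 3  [load 20/20]
  8 → side 4 (new)  [load 8/20]
  8 → side 4  [load 16/20]
  7 → side 5 (new)  [load 7/20]
  6 → side 1  [load 20/20]
  3 → side 2  [load 17/20]
5 tape sides opened.

5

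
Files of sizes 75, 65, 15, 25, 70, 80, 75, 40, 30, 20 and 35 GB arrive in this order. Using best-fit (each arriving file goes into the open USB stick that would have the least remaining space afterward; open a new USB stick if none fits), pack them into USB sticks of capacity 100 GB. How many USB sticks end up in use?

  75 → USB stick 1 (new)  [load 75/100]
  65 → USB stick 2 (new)  [load 65/100]
  15 → USB stick 1  [load 90/100]
  25 → USB stick 2  [load 90/100]
  70 → USB stick 3 (new)  [load 70/100]
  80 → USB stick 4 (new)  [load 80/100]
  75 → USB stick 5 (new)  [load 75/100]
  40 → USB stick 6 (new)  [load 40/100]
  30 → USB stick 3  [load 100/100]
  20 → USB stick 4  [load 100/100]
  35 → USB stick 6  [load 75/100]
6 USB sticks opened.

6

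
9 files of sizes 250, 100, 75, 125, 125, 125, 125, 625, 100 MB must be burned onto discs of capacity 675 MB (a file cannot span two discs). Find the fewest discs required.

3

Total = 625 + 250 + 125 + 125 + 125 + 125 + 100 + 100 + 75 = 1650 MB.
Lower bound: ⌈1650/675⌉ = 3 discs.
A packing using 3 discs:
  disc 1: 625 = 625
  disc 2: 250 + 125 + 125 + 125 = 625
  disc 3: 125 + 100 + 100 + 75 = 400
This matches the lower bound, so 3 is optimal.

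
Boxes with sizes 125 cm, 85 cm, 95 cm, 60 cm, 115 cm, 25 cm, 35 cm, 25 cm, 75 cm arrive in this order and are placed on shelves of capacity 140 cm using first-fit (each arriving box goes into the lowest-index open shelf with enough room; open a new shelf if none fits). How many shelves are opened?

5

  125 → shelf 1 (new)  [load 125/140]
  85 → shelf 2 (new)  [load 85/140]
  95 → shelf 3 (new)  [load 95/140]
  60 → shelf 4 (new)  [load 60/140]
  115 → shelf 5 (new)  [load 115/140]
  25 → shelf 2  [load 110/140]
  35 → shelf 3  [load 130/140]
  25 → shelf 2  [load 135/140]
  75 → shelf 4  [load 135/140]
5 shelves opened.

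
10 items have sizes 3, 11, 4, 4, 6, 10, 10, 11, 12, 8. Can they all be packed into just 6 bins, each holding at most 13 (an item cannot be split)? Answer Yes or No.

No

Total = 79; ⌈79/13⌉ = 7.
At least 7 bins are required, but only 6 are allowed.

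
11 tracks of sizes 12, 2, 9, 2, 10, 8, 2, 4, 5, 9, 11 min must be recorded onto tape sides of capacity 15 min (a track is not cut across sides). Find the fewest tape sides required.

6

Total = 12 + 11 + 10 + 9 + 9 + 8 + 5 + 4 + 2 + 2 + 2 = 74 min.
Lower bound: ⌈74/15⌉ = 5 tape sides.
Also, 6 tracks each exceed 15/2 min, and no two of those can share a side, so at least 6 tape sides are needed.
A packing using 6 tape sides:
  side 1: 12 + 2 = 14
  side 2: 11 + 4 = 15
  side 3: 10 + 5 = 15
  side 4: 9 + 2 + 2 = 13
  side 5: 9 = 9
  side 6: 8 = 8
This matches the lower bound, so 6 is optimal.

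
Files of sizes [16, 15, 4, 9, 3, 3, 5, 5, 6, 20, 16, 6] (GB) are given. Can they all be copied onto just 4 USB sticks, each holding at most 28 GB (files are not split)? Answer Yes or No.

A valid assignment using 4 USB sticks:
  USB stick 1: 20 + 6 = 26
  USB stick 2: 16 + 9 + 3 = 28
  USB stick 3: 16 + 6 + 5 = 27
  USB stick 4: 15 + 5 + 4 + 3 = 27
Every load is within 28 GB, so 4 USB sticks suffice.

Yes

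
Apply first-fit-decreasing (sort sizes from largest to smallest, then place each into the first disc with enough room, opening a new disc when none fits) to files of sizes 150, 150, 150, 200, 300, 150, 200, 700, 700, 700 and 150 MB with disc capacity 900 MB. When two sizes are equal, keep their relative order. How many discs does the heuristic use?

Sorted descending: 700, 700, 700, 300, 200, 200, 150, 150, 150, 150, 150.
  700 → disc 1 (new)  [load 700/900]
  700 → disc 2 (new)  [load 700/900]
  700 → disc 3 (new)  [load 700/900]
  300 → disc 4 (new)  [load 300/900]
  200 → disc 1  [load 900/900]
  200 → disc 2  [load 900/900]
  150 → disc 3  [load 850/900]
  150 → disc 4  [load 450/900]
  150 → disc 4  [load 600/900]
  150 → disc 4  [load 750/900]
  150 → disc 4  [load 900/900]
4 discs opened.

4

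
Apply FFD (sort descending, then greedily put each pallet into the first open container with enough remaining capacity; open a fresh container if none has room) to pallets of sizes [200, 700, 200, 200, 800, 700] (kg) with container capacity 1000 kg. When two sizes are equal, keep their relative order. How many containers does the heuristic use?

Sorted descending: 800, 700, 700, 200, 200, 200.
  800 → container 1 (new)  [load 800/1000]
  700 → container 2 (new)  [load 700/1000]
  700 → container 3 (new)  [load 700/1000]
  200 → container 1  [load 1000/1000]
  200 → container 2  [load 900/1000]
  200 → container 3  [load 900/1000]
3 containers opened.

3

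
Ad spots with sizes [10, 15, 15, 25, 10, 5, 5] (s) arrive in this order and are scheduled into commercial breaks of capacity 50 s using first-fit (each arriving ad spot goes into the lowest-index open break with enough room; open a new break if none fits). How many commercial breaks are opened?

2

  10 → break 1 (new)  [load 10/50]
  15 → break 1  [load 25/50]
  15 → break 1  [load 40/50]
  25 → break 2 (new)  [load 25/50]
  10 → break 1  [load 50/50]
  5 → break 2  [load 30/50]
  5 → break 2  [load 35/50]
2 commercial breaks opened.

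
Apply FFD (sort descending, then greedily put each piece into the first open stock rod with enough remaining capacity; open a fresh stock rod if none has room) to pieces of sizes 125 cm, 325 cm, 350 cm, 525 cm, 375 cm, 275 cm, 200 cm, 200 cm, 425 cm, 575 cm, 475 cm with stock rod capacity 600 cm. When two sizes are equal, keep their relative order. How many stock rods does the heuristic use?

7

Sorted descending: 575, 525, 475, 425, 375, 350, 325, 275, 200, 200, 125.
  575 → stock rod 1 (new)  [load 575/600]
  525 → stock rod 2 (new)  [load 525/600]
  475 → stock rod 3 (new)  [load 475/600]
  425 → stock rod 4 (new)  [load 425/600]
  375 → stock rod 5 (new)  [load 375/600]
  350 → stock rod 6 (new)  [load 350/600]
  325 → stock rod 7 (new)  [load 325/600]
  275 → stock rod 7  [load 600/600]
  200 → stock rod 5  [load 575/600]
  200 → stock rod 6  [load 550/600]
  125 → stock rod 3  [load 600/600]
7 stock rods opened.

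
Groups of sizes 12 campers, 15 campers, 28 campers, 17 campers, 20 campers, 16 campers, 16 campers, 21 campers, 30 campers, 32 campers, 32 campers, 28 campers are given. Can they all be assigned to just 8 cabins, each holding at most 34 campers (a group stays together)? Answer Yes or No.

Total = 267 campers; ⌈267/34⌉ = 8.
The bound of 8 does not rule out 8, but exhaustive search shows no assignment into 8 cabins of capacity 34 campers exists — the minimum is 9.

No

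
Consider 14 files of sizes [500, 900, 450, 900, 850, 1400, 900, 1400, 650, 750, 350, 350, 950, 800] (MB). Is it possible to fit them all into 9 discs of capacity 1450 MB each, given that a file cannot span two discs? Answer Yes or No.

Yes

A valid assignment using 9 discs:
  disc 1: 1400 = 1400
  disc 2: 1400 = 1400
  disc 3: 950 + 500 = 1450
  disc 4: 900 + 450 = 1350
  disc 5: 900 + 350 = 1250
  disc 6: 900 + 350 = 1250
  disc 7: 850 = 850
  disc 8: 800 + 650 = 1450
  disc 9: 750 = 750
Every load is within 1450 MB, so 9 discs suffice.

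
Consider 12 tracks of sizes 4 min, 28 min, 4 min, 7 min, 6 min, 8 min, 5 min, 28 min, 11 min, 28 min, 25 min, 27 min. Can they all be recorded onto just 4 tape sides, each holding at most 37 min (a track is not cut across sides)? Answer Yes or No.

Total = 181 min; ⌈181/37⌉ = 5.
At least 5 tape sides are required, but only 4 are allowed.

No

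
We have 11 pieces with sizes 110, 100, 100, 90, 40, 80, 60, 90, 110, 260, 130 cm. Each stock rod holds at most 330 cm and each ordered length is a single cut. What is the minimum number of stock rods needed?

Total = 260 + 130 + 110 + 110 + 100 + 100 + 90 + 90 + 80 + 60 + 40 = 1170 cm.
Lower bound: ⌈1170/330⌉ = 4 stock rods.
A packing using 4 stock rods:
  stock rod 1: 260 + 60 = 320
  stock rod 2: 130 + 110 + 90 = 330
  stock rod 3: 110 + 100 + 100 = 310
  stock rod 4: 90 + 80 + 40 = 210
This matches the lower bound, so 4 is optimal.

4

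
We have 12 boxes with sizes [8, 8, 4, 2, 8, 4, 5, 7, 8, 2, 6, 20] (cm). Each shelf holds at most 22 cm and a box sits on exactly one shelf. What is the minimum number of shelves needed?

Total = 20 + 8 + 8 + 8 + 8 + 7 + 6 + 5 + 4 + 4 + 2 + 2 = 82 cm.
Lower bound: ⌈82/22⌉ = 4 shelves.
A packing using 4 shelves:
  shelf 1: 20 + 2 = 22
  shelf 2: 8 + 8 + 6 = 22
  shelf 3: 8 + 8 + 5 = 21
  shelf 4: 7 + 4 + 4 + 2 = 17
This matches the lower bound, so 4 is optimal.

4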